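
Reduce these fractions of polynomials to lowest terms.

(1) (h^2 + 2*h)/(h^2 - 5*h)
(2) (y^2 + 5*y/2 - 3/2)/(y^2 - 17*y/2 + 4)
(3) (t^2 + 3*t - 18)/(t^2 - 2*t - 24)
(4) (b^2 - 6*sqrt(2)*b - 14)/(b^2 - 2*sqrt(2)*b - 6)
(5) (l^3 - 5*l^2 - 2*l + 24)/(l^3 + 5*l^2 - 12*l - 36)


(1) = (h + 2)/(h - 5)
(2) = (y + 3)/(y - 8)
(3) = (t^2 + 3*t - 18)/(t^2 - 2*t - 24)
(4) = (b - 7*sqrt(2))/(b - 3*sqrt(2))
(5) = (l - 4)/(l + 6)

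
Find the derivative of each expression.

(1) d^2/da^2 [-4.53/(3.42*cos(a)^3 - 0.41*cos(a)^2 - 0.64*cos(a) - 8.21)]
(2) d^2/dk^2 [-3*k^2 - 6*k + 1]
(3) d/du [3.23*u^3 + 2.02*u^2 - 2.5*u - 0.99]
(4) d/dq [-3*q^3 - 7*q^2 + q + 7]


(1) = (953.724456*(1.0*sin(a)^2 + 0.0799220273*cos(a) - 0.9376218324)^2*sin(a)^2 + (-8.72025*cos(a) + 3.7146*cos(2*a) - 34.85835*cos(3*a))*(-3.42*cos(a)^3 + 0.41*cos(a)^2 + 0.64*cos(a) + 8.21))/(-3.42*cos(a)^3 + 0.41*cos(a)^2 + 0.64*cos(a) + 8.21)^3
(2) = -6
(3) = 9.69*u^2 + 4.04*u - 2.5
(4) = -9*q^2 - 14*q + 1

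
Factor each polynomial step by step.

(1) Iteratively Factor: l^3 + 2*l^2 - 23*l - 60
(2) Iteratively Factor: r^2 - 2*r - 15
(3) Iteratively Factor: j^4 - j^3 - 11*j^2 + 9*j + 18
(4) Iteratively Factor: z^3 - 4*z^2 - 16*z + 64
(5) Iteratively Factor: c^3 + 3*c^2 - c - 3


(1) = (l + 4)*(l^2 - 2*l - 15) = (l + 3)*(l + 4)*(l - 5)
(2) = (r - 5)*(r + 3)
(3) = (j - 3)*(j^3 + 2*j^2 - 5*j - 6) = (j - 3)*(j - 2)*(j^2 + 4*j + 3) = (j - 3)*(j - 2)*(j + 1)*(j + 3)
(4) = (z - 4)*(z^2 - 16) = (z - 4)^2*(z + 4)
(5) = (c - 1)*(c^2 + 4*c + 3) = (c - 1)*(c + 1)*(c + 3)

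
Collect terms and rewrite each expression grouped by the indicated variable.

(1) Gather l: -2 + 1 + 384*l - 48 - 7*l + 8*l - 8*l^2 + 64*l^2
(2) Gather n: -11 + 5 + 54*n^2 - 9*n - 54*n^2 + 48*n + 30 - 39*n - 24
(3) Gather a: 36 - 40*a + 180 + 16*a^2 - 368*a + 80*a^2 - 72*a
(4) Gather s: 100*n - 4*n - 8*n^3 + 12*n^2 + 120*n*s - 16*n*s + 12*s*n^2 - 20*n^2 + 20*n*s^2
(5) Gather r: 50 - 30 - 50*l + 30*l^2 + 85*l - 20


(1) = 56*l^2 + 385*l - 49
(2) = 0
(3) = 96*a^2 - 480*a + 216
(4) = -8*n^3 - 8*n^2 + 20*n*s^2 + 96*n + s*(12*n^2 + 104*n)
(5) = 30*l^2 + 35*l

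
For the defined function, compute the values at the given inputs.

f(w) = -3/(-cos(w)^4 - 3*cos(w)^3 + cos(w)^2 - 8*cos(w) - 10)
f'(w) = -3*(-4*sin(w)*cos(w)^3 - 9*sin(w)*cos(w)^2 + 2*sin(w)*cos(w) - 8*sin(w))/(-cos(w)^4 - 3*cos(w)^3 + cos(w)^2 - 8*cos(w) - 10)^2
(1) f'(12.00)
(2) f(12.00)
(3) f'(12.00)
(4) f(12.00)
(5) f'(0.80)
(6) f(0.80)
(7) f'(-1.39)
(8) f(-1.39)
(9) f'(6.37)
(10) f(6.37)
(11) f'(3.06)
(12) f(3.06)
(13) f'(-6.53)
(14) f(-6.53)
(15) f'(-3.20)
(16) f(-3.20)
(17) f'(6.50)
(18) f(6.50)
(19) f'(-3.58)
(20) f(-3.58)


(1) = -0.07
(2) = 0.16
(3) = -0.07
(4) = 0.16
(5) = 0.10
(6) = 0.18
(7) = -0.18
(8) = 0.26
(9) = 0.01
(10) = 0.14
(11) = 4.06
(12) = -3.16
(13) = -0.03
(14) = 0.15
(15) = 2.76
(16) = -3.08
(17) = 0.03
(18) = 0.15
(19) = 124.08
(20) = 7.85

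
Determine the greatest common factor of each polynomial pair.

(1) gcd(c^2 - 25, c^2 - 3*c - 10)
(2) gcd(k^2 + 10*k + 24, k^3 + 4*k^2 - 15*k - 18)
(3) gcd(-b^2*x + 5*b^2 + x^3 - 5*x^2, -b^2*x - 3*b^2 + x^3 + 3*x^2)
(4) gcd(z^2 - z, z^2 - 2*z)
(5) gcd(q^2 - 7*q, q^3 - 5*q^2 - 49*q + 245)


(1) = gcd((c - 5)*(c + 5), (c - 5)*(c + 2)) = c - 5
(2) = k + 6
(3) = gcd((-b + x)*(b + x)*(x - 5), (-b + x)*(b + x)*(x + 3)) = -b^2 + x^2
(4) = gcd(z*(z - 1), z*(z - 2)) = z
(5) = gcd(q*(q - 7), (q - 7)*(q - 5)*(q + 7)) = q - 7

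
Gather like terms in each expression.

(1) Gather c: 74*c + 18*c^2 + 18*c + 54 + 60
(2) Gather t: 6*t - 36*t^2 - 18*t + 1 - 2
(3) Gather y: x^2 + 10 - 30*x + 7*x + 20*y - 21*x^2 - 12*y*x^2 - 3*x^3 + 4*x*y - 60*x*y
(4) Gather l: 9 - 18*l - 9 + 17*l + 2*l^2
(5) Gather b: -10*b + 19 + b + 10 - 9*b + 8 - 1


(1) = 18*c^2 + 92*c + 114
(2) = -36*t^2 - 12*t - 1
(3) = -3*x^3 - 20*x^2 - 23*x + y*(-12*x^2 - 56*x + 20) + 10
(4) = 2*l^2 - l
(5) = 36 - 18*b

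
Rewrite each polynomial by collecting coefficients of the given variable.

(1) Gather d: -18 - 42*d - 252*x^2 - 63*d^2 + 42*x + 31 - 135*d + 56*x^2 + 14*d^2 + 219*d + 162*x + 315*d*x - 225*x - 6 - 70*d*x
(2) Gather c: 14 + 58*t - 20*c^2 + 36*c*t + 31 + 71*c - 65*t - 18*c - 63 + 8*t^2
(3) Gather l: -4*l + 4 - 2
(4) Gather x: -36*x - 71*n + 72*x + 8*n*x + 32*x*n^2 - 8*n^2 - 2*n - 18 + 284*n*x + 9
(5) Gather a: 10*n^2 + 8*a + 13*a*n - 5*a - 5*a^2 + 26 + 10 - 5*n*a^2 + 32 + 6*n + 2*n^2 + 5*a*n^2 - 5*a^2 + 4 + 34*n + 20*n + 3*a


(1) = -49*d^2 + d*(245*x + 42) - 196*x^2 - 21*x + 7
(2) = -20*c^2 + c*(36*t + 53) + 8*t^2 - 7*t - 18
(3) = 2 - 4*l
(4) = -8*n^2 - 73*n + x*(32*n^2 + 292*n + 36) - 9
(5) = a^2*(-5*n - 10) + a*(5*n^2 + 13*n + 6) + 12*n^2 + 60*n + 72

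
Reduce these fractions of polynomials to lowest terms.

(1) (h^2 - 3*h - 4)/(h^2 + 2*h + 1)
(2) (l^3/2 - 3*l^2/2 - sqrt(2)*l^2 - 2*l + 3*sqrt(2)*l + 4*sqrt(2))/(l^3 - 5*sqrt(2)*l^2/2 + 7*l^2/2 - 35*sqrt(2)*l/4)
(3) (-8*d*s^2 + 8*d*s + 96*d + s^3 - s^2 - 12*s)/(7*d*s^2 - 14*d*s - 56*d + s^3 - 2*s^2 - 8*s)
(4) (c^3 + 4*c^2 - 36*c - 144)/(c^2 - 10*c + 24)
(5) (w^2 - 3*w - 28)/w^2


(1) = (h - 4)/(h + 1)
(2) = (4*l^3 + l^2*(-12 - 8*sqrt(2)) + l*(-16 + 24*sqrt(2)) + 32*sqrt(2))/(8*l^3 + l^2*(28 - 20*sqrt(2)) - 70*sqrt(2)*l)
(3) = (-8*d*s - 24*d + s^2 + 3*s)/(7*d*s + 14*d + s^2 + 2*s)
(4) = (c^2 + 10*c + 24)/(c - 4)
(5) = (w^2 - 3*w - 28)/w^2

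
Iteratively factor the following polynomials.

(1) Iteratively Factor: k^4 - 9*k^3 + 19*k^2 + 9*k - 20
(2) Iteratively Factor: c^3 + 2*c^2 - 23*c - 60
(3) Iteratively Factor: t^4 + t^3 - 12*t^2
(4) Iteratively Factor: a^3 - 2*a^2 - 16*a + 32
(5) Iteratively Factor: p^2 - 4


(1) = (k - 5)*(k^3 - 4*k^2 - k + 4) = (k - 5)*(k - 4)*(k^2 - 1) = (k - 5)*(k - 4)*(k - 1)*(k + 1)
(2) = (c + 3)*(c^2 - c - 20) = (c + 3)*(c + 4)*(c - 5)
(3) = (t - 3)*(t^3 + 4*t^2) = t*(t - 3)*(t^2 + 4*t) = t*(t - 3)*(t + 4)*(t)
(4) = (a + 4)*(a^2 - 6*a + 8) = (a - 2)*(a + 4)*(a - 4)
(5) = (p + 2)*(p - 2)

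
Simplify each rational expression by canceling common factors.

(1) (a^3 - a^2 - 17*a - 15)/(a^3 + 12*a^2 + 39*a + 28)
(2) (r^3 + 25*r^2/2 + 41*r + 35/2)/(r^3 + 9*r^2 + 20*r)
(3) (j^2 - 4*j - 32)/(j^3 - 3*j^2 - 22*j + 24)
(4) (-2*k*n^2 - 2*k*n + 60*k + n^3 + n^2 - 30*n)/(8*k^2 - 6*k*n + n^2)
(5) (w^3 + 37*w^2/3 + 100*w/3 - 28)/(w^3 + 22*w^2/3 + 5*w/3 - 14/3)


(1) = (a^2 - 2*a - 15)/(a^2 + 11*a + 28)
(2) = (2*r^2 + 15*r + 7)/(2*r^2 + 8*r)
(3) = (j - 8)/(j^2 - 7*j + 6)
(4) = (-n^2 - n + 30)/(4*k - n)
(5) = (w + 6)/(w + 1)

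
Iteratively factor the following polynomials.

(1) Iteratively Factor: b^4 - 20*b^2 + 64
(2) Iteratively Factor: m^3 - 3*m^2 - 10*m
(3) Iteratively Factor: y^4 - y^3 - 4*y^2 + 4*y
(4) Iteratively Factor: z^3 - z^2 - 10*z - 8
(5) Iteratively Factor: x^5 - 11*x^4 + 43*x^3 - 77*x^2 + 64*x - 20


(1) = (b + 4)*(b^3 - 4*b^2 - 4*b + 16) = (b + 2)*(b + 4)*(b^2 - 6*b + 8) = (b - 2)*(b + 2)*(b + 4)*(b - 4)
(2) = (m - 5)*(m^2 + 2*m) = (m - 5)*(m + 2)*(m)
(3) = (y - 1)*(y^3 - 4*y) = (y - 1)*(y + 2)*(y^2 - 2*y) = (y - 2)*(y - 1)*(y + 2)*(y)
(4) = (z - 4)*(z^2 + 3*z + 2) = (z - 4)*(z + 2)*(z + 1)
(5) = (x - 1)*(x^4 - 10*x^3 + 33*x^2 - 44*x + 20) = (x - 2)*(x - 1)*(x^3 - 8*x^2 + 17*x - 10) = (x - 5)*(x - 2)*(x - 1)*(x^2 - 3*x + 2) = (x - 5)*(x - 2)*(x - 1)^2*(x - 2)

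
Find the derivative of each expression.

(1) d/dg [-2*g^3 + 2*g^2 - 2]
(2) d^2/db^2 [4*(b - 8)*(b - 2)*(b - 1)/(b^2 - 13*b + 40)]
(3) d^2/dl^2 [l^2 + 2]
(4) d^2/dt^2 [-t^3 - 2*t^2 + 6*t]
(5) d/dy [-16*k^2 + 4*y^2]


(1) = 2*g*(2 - 3*g)
(2) = 96/(b^3 - 15*b^2 + 75*b - 125)
(3) = 2
(4) = -6*t - 4
(5) = 8*y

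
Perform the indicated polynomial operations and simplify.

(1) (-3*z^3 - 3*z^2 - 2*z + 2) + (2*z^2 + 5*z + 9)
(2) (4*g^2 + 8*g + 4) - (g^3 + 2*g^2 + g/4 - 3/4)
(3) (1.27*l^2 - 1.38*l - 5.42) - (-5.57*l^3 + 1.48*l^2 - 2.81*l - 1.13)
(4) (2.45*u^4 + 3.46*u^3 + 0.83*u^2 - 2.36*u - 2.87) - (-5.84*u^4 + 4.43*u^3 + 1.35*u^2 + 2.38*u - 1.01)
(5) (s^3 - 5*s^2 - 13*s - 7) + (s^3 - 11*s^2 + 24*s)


(1) = -3*z^3 - z^2 + 3*z + 11
(2) = -g^3 + 2*g^2 + 31*g/4 + 19/4
(3) = 5.57*l^3 - 0.21*l^2 + 1.43*l - 4.29
(4) = 8.29*u^4 - 0.97*u^3 - 0.52*u^2 - 4.74*u - 1.86
(5) = 2*s^3 - 16*s^2 + 11*s - 7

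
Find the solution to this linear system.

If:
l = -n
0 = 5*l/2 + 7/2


Then:
l = -7/5
n = 7/5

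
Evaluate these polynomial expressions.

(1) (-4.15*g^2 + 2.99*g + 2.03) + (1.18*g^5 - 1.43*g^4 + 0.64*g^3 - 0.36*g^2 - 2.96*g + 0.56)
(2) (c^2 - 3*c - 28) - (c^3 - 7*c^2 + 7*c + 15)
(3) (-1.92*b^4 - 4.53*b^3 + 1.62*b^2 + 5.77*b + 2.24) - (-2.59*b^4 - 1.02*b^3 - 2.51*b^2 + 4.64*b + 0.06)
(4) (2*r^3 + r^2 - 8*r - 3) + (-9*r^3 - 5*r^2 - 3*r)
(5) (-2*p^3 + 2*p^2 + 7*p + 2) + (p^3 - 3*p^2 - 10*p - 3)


(1) = 1.18*g^5 - 1.43*g^4 + 0.64*g^3 - 4.51*g^2 + 0.03*g + 2.59
(2) = -c^3 + 8*c^2 - 10*c - 43
(3) = 0.67*b^4 - 3.51*b^3 + 4.13*b^2 + 1.13*b + 2.18
(4) = -7*r^3 - 4*r^2 - 11*r - 3
(5) = -p^3 - p^2 - 3*p - 1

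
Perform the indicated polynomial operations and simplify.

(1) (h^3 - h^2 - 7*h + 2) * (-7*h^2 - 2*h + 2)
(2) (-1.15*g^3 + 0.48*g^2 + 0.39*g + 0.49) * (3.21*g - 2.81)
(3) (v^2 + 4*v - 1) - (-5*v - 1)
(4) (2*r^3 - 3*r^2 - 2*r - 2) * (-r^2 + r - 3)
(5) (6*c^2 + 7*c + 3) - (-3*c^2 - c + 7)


(1) = -7*h^5 + 5*h^4 + 53*h^3 - 2*h^2 - 18*h + 4
(2) = -3.6915*g^4 + 4.7723*g^3 - 0.0969*g^2 + 0.477*g - 1.3769
(3) = v^2 + 9*v
(4) = -2*r^5 + 5*r^4 - 7*r^3 + 9*r^2 + 4*r + 6
(5) = 9*c^2 + 8*c - 4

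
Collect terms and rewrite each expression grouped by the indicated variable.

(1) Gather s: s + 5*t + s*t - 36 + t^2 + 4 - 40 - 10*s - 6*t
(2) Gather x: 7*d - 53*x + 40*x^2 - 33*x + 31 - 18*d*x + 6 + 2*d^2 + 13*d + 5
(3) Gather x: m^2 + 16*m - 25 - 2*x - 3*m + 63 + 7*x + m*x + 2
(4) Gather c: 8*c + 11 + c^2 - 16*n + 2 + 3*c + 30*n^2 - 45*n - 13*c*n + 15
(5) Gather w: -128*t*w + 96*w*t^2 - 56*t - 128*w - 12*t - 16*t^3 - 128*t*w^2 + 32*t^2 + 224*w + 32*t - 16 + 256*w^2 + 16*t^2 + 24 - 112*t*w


(1) = s*(t - 9) + t^2 - t - 72
(2) = 2*d^2 + 20*d + 40*x^2 + x*(-18*d - 86) + 42
(3) = m^2 + 13*m + x*(m + 5) + 40
(4) = c^2 + c*(11 - 13*n) + 30*n^2 - 61*n + 28
(5) = -16*t^3 + 48*t^2 - 36*t + w^2*(256 - 128*t) + w*(96*t^2 - 240*t + 96) + 8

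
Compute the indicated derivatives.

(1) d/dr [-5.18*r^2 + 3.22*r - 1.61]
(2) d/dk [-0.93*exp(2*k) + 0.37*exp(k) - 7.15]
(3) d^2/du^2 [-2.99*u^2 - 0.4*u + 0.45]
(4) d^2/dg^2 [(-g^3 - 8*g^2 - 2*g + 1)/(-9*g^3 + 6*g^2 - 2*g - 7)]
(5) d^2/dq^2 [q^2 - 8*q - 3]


(1) = 3.22 - 10.36*r
(2) = (0.37 - 1.86*exp(k))*exp(k)
(3) = -5.98000000000000
(4) = 4*(351*g^6 + 216*g^5 - 810*g^4 - 1459*g^3 + 66*g^2 + 312*g + 159)/(729*g^9 - 1458*g^8 + 1458*g^7 + 837*g^6 - 1944*g^5 + 1440*g^4 + 827*g^3 - 798*g^2 + 294*g + 343)
(5) = 2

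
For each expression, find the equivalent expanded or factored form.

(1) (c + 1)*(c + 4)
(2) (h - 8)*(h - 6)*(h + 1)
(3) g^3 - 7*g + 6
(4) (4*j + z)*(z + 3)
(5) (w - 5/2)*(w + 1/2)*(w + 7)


(1) = c^2 + 5*c + 4
(2) = h^3 - 13*h^2 + 34*h + 48
(3) = (g - 2)*(g - 1)*(g + 3)
(4) = 4*j*z + 12*j + z^2 + 3*z
(5) = w^3 + 5*w^2 - 61*w/4 - 35/4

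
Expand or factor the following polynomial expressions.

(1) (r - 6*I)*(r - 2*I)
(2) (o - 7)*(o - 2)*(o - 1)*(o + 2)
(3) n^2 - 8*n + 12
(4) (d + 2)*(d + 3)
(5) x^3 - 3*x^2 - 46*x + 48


(1) = r^2 - 8*I*r - 12
(2) = o^4 - 8*o^3 + 3*o^2 + 32*o - 28
(3) = (n - 6)*(n - 2)
(4) = d^2 + 5*d + 6
(5) = (x - 8)*(x - 1)*(x + 6)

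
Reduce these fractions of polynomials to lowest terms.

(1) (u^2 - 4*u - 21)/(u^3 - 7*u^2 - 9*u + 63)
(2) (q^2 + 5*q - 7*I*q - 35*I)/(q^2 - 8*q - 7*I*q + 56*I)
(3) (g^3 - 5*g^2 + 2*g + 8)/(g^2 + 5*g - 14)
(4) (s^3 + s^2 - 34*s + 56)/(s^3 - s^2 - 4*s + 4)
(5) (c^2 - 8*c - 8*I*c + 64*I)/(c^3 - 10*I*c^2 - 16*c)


(1) = 1/(u - 3)
(2) = (q + 5)/(q - 8)
(3) = (g^2 - 3*g - 4)/(g + 7)
(4) = (s^2 + 3*s - 28)/(s^2 + s - 2)
(5) = (c - 8)/(c^2 - 2*I*c)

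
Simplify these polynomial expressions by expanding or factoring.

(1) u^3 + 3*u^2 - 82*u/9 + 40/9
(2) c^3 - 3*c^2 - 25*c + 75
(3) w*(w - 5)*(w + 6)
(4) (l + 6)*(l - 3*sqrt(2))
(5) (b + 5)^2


(1) = (u - 4/3)*(u - 2/3)*(u + 5)
(2) = (c - 5)*(c - 3)*(c + 5)
(3) = w^3 + w^2 - 30*w
(4) = l^2 - 3*sqrt(2)*l + 6*l - 18*sqrt(2)
(5) = b^2 + 10*b + 25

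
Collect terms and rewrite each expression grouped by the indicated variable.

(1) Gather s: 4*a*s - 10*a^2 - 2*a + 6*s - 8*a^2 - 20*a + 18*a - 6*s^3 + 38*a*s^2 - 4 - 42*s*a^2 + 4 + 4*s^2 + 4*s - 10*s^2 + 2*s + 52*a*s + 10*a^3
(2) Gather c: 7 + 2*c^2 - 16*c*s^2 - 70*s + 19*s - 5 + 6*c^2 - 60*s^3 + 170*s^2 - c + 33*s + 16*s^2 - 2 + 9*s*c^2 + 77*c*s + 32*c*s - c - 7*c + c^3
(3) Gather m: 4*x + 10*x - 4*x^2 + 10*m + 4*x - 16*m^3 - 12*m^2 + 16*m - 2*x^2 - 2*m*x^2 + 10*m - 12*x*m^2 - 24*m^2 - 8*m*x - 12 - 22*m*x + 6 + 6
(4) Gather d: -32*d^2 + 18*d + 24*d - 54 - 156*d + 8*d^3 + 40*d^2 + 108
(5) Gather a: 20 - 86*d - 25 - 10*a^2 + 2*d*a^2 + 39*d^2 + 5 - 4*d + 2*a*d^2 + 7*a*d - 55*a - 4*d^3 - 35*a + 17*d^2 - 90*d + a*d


(1) = 10*a^3 - 18*a^2 - 4*a - 6*s^3 + s^2*(38*a - 6) + s*(-42*a^2 + 56*a + 12)
(2) = c^3 + c^2*(9*s + 8) + c*(-16*s^2 + 109*s - 9) - 60*s^3 + 186*s^2 - 18*s
(3) = -16*m^3 + m^2*(-12*x - 36) + m*(-2*x^2 - 30*x + 36) - 6*x^2 + 18*x
(4) = 8*d^3 + 8*d^2 - 114*d + 54
(5) = a^2*(2*d - 10) + a*(2*d^2 + 8*d - 90) - 4*d^3 + 56*d^2 - 180*d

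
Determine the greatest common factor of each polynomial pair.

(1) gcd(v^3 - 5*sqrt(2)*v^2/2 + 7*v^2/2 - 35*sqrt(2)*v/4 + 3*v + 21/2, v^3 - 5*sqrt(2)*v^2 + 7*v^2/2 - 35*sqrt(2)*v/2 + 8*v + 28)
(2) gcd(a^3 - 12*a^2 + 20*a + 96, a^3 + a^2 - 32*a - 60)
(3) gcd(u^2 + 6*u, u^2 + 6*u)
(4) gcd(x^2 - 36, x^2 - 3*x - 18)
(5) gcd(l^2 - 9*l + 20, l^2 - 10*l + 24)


(1) = v^2 + v*(7/2 - sqrt(2)) - 7*sqrt(2)/2
(2) = gcd((a - 8)*(a - 6)*(a + 2), (a - 6)*(a + 2)*(a + 5)) = a^2 - 4*a - 12
(3) = u^2 + 6*u
(4) = x - 6
(5) = gcd((l - 5)*(l - 4), (l - 6)*(l - 4)) = l - 4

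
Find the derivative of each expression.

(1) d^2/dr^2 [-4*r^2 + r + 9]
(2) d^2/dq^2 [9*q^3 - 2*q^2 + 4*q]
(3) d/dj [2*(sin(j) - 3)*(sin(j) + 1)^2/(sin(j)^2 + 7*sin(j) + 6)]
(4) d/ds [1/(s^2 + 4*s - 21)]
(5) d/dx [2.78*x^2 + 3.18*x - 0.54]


(1) = -8
(2) = 54*q - 4
(3) = 2*(sin(j)^2 + 12*sin(j) - 9)*cos(j)/(sin(j) + 6)^2
(4) = 2*(-s - 2)/(s^2 + 4*s - 21)^2
(5) = 5.56*x + 3.18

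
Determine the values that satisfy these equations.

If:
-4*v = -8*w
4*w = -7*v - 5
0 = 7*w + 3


Then:
No Solution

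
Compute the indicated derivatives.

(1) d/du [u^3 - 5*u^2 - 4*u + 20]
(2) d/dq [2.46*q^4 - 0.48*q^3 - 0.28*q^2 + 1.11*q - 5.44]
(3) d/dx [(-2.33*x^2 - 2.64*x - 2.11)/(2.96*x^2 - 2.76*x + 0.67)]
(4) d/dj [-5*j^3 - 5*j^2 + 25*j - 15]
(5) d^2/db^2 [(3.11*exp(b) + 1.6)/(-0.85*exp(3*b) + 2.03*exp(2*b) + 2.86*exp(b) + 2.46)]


(1) = 3*u^2 - 10*u - 4
(2) = 9.84*q^3 - 1.44*q^2 - 0.56*q + 1.11
(3) = (14.2452*x^2 + 9.369*x - 7.5924)/(8.7616*x^4 - 16.3392*x^3 + 11.584*x^2 - 3.6984*x + 0.4489)
(4) = -15*j^2 - 10*j + 25
(5) = (-8.9879*exp(6*b) + 5.694915*exp(5*b) - 12.688839*exp(4*b) - 85.077652*exp(3*b) + 35.206068*exp(2*b) + 40.753676*exp(b) - 7.563516)*exp(b)/(0.614125*exp(9*b) - 4.400025*exp(8*b) + 4.309245*exp(7*b) + 15.912103*exp(6*b) + 10.969038*exp(5*b) - 44.344446*exp(4*b) - 93.655684*exp(3*b) - 97.219692*exp(2*b) - 51.922728*exp(b) - 14.886936)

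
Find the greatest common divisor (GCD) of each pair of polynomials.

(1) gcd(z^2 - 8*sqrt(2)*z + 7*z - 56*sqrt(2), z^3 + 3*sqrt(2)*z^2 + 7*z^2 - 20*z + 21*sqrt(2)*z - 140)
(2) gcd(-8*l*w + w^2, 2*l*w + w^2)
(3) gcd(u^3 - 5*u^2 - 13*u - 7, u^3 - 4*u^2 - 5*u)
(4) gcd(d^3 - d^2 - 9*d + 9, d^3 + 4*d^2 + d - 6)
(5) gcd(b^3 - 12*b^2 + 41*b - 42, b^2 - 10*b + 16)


(1) = z + 7
(2) = gcd(w*(-8*l + w), w*(2*l + w)) = w
(3) = u + 1
(4) = d^2 + 2*d - 3
(5) = gcd((b - 7)*(b - 3)*(b - 2), (b - 8)*(b - 2)) = b - 2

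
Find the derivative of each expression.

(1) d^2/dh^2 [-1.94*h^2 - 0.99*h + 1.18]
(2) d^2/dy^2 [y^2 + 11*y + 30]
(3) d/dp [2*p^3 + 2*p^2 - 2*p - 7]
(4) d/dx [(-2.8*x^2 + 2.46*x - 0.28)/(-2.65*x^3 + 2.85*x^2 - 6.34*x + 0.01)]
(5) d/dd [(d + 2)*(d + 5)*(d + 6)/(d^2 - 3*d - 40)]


(1) = -3.88000000000000
(2) = 2
(3) = 6*p^2 + 4*p - 2
(4) = (-7.42*x^4 + 13.038*x^3 + 8.515*x^2 + 1.54*x - 1.7506)/(7.0225*x^6 - 15.105*x^5 + 41.7245*x^4 - 36.191*x^3 + 40.2526*x^2 - 0.1268*x + 0.0001)
(5) = (d^2 - 16*d - 76)/(d^2 - 16*d + 64)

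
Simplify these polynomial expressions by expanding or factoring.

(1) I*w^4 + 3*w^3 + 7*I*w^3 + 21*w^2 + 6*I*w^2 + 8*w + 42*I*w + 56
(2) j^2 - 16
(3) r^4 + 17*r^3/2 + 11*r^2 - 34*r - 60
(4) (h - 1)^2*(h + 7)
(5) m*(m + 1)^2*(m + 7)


(1) = (w + 7)*(w - 4*I)*(w + 2*I)*(I*w + 1)
(2) = (j - 4)*(j + 4)
(3) = (r - 2)*(r + 2)*(r + 5/2)*(r + 6)
(4) = h^3 + 5*h^2 - 13*h + 7
(5) = m^4 + 9*m^3 + 15*m^2 + 7*m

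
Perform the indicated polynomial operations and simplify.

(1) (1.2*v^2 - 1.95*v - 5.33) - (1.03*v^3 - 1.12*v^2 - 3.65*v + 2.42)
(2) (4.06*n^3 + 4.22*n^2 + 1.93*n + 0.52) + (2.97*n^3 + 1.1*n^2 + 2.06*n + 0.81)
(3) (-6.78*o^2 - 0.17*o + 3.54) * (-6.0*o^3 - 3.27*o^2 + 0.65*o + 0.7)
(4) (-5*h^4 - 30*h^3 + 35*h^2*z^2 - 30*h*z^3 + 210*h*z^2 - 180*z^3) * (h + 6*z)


(1) = -1.03*v^3 + 2.32*v^2 + 1.7*v - 7.75
(2) = 7.03*n^3 + 5.32*n^2 + 3.99*n + 1.33
(3) = 40.68*o^5 + 23.1906*o^4 - 25.0911*o^3 - 16.4323*o^2 + 2.182*o + 2.478
(4) = -5*h^5 - 30*h^4*z - 30*h^4 + 35*h^3*z^2 - 180*h^3*z + 180*h^2*z^3 + 210*h^2*z^2 - 180*h*z^4 + 1080*h*z^3 - 1080*z^4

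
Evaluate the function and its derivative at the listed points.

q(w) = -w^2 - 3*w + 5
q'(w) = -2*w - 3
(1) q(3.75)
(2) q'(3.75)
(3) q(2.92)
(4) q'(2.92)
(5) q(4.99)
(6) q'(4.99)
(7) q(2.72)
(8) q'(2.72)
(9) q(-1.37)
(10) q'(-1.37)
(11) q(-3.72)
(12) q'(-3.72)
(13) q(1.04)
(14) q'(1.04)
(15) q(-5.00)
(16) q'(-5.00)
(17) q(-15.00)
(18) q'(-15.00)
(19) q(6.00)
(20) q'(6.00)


(1) = -20.31
(2) = -10.50
(3) = -12.29
(4) = -8.84
(5) = -34.87
(6) = -12.98
(7) = -10.56
(8) = -8.44
(9) = 7.23
(10) = -0.26
(11) = 2.32
(12) = 4.44
(13) = 0.80
(14) = -5.08
(15) = -5.00
(16) = 7.00
(17) = -175.00
(18) = 27.00
(19) = -49.00
(20) = -15.00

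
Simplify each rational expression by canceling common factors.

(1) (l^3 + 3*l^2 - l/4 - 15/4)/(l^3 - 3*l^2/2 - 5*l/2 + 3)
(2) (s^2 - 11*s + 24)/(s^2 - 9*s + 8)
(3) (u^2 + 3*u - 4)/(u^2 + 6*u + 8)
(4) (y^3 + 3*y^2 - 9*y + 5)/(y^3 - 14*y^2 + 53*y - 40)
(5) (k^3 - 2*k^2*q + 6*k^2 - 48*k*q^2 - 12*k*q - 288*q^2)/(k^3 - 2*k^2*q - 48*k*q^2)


(1) = (2*l + 5)/(2*l - 4)
(2) = (s - 3)/(s - 1)
(3) = (u - 1)/(u + 2)
(4) = (y^2 + 4*y - 5)/(y^2 - 13*y + 40)
(5) = (k + 6)/k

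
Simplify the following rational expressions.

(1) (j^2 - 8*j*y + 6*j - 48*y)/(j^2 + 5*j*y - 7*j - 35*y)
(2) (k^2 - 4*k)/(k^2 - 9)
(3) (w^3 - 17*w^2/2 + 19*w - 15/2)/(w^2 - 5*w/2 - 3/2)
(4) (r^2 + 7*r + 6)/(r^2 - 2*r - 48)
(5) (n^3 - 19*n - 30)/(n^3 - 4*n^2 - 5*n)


(1) = (j^2 - 8*j*y + 6*j - 48*y)/(j^2 + 5*j*y - 7*j - 35*y)
(2) = (k^2 - 4*k)/(k^2 - 9)
(3) = (2*w^2 - 11*w + 5)/(2*w + 1)
(4) = (r + 1)/(r - 8)
(5) = (n^2 + 5*n + 6)/(n^2 + n)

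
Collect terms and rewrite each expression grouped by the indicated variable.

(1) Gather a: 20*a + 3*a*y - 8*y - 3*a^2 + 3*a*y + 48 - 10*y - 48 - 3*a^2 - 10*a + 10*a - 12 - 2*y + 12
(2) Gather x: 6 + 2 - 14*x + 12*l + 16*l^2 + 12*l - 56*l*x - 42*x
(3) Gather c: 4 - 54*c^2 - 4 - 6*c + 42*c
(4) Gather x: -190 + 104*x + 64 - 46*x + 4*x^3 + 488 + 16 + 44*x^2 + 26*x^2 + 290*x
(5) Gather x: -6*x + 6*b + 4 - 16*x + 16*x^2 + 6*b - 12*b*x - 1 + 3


(1) = -6*a^2 + a*(6*y + 20) - 20*y
(2) = 16*l^2 + 24*l + x*(-56*l - 56) + 8
(3) = -54*c^2 + 36*c
(4) = 4*x^3 + 70*x^2 + 348*x + 378
(5) = 12*b + 16*x^2 + x*(-12*b - 22) + 6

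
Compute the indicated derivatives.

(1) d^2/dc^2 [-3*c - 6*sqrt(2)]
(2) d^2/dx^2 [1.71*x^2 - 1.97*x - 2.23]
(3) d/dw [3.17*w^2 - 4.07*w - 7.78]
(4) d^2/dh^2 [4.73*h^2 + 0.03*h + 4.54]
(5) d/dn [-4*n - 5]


(1) = 0
(2) = 3.42000000000000
(3) = 6.34*w - 4.07
(4) = 9.46000000000000
(5) = -4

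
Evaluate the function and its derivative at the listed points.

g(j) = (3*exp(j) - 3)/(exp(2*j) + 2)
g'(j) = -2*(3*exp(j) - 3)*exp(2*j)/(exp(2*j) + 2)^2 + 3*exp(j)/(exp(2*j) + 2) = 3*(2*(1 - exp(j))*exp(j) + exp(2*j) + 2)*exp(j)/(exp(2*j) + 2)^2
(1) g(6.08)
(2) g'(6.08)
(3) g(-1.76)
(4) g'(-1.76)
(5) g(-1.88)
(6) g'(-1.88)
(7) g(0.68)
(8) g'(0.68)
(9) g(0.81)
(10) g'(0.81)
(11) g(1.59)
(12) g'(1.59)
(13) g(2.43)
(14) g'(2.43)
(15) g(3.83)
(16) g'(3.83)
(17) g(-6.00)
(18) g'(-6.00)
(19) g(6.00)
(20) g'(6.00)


(1) = 0.01
(2) = -0.01
(3) = -1.22
(4) = 0.29
(5) = -1.26
(6) = 0.26
(7) = 0.50
(8) = 0.35
(9) = 0.53
(10) = 0.20
(11) = 0.45
(12) = -0.27
(13) = 0.24
(14) = -0.21
(15) = 0.06
(16) = -0.06
(17) = -1.50
(18) = 0.00
(19) = 0.01
(20) = -0.01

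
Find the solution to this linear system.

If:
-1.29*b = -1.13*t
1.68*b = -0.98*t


Then:
b = 0.00
t = 0.00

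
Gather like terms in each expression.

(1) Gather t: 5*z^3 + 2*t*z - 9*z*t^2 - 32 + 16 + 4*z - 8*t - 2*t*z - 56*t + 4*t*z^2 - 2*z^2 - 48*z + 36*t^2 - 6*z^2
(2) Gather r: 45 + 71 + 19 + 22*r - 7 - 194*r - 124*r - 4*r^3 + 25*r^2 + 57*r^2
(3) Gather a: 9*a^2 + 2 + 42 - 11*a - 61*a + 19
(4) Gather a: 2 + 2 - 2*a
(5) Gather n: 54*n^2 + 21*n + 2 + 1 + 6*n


(1) = t^2*(36 - 9*z) + t*(4*z^2 - 64) + 5*z^3 - 8*z^2 - 44*z - 16
(2) = -4*r^3 + 82*r^2 - 296*r + 128
(3) = 9*a^2 - 72*a + 63
(4) = 4 - 2*a
(5) = 54*n^2 + 27*n + 3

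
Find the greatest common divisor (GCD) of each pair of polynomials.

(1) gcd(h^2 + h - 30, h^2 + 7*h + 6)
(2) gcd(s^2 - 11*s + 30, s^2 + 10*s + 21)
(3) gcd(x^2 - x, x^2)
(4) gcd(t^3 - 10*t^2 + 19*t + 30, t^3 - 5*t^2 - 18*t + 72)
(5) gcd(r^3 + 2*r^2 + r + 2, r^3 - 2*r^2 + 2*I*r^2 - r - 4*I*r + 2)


(1) = h + 6
(2) = 1
(3) = x
(4) = t - 6
(5) = gcd((r + 2)*(r - I)*(r + I), (r - 2)*(r + I)^2) = r + I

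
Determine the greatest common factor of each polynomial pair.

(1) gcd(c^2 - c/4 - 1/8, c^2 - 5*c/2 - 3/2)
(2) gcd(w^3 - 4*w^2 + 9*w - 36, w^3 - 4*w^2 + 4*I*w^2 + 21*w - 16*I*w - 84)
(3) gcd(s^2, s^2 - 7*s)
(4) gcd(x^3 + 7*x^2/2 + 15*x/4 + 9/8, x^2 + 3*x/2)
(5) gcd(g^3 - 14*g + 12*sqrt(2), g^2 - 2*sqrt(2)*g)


(1) = 1
(2) = w^2 + w*(-4 - 3*I) + 12*I
(3) = gcd(s^2, s*(s - 7)) = s
(4) = x + 3/2
(5) = gcd((g - 2*sqrt(2))*(g - sqrt(2))*(g + 3*sqrt(2)), g*(g - 2*sqrt(2))) = g - 2*sqrt(2)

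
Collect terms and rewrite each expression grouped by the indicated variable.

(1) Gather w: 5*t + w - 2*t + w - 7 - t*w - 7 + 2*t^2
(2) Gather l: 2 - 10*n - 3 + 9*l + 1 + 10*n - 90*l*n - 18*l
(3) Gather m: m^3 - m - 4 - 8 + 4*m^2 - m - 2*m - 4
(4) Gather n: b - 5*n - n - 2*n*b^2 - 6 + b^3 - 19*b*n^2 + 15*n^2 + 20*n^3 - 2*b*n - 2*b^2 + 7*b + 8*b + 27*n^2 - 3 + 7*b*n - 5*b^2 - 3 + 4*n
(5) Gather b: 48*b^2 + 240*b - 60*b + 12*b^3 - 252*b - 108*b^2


(1) = 2*t^2 + 3*t + w*(2 - t) - 14
(2) = l*(-90*n - 9)
(3) = m^3 + 4*m^2 - 4*m - 16
(4) = b^3 - 7*b^2 + 16*b + 20*n^3 + n^2*(42 - 19*b) + n*(-2*b^2 + 5*b - 2) - 12
(5) = 12*b^3 - 60*b^2 - 72*b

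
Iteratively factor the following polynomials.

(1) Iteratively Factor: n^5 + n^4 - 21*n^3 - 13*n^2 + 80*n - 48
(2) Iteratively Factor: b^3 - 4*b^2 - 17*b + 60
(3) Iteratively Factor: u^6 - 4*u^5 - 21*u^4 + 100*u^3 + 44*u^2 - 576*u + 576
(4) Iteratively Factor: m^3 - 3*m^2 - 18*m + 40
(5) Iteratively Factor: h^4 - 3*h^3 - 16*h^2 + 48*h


(1) = (n - 1)*(n^4 + 2*n^3 - 19*n^2 - 32*n + 48) = (n - 1)*(n + 3)*(n^3 - n^2 - 16*n + 16) = (n - 1)*(n + 3)*(n + 4)*(n^2 - 5*n + 4) = (n - 4)*(n - 1)*(n + 3)*(n + 4)*(n - 1)
(2) = (b - 5)*(b^2 + b - 12) = (b - 5)*(b + 4)*(b - 3)
(3) = (u - 2)*(u^5 - 2*u^4 - 25*u^3 + 50*u^2 + 144*u - 288) = (u - 4)*(u - 2)*(u^4 + 2*u^3 - 17*u^2 - 18*u + 72) = (u - 4)*(u - 3)*(u - 2)*(u^3 + 5*u^2 - 2*u - 24) = (u - 4)*(u - 3)*(u - 2)*(u + 3)*(u^2 + 2*u - 8) = (u - 4)*(u - 3)*(u - 2)^2*(u + 3)*(u + 4)
(4) = (m - 2)*(m^2 - m - 20) = (m - 5)*(m - 2)*(m + 4)
(5) = (h)*(h^3 - 3*h^2 - 16*h + 48) = h*(h - 4)*(h^2 + h - 12) = h*(h - 4)*(h - 3)*(h + 4)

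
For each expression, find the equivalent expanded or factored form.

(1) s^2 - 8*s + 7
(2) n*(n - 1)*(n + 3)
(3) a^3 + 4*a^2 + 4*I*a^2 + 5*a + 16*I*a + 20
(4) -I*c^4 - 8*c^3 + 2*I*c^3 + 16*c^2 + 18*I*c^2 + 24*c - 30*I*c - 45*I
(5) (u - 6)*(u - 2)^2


(1) = (s - 7)*(s - 1)
(2) = n^3 + 2*n^2 - 3*n
(3) = (a + 4)*(a - I)*(a + 5*I)
(4) = (c - 3)*(c - 5*I)*(c - 3*I)*(-I*c - I)
(5) = u^3 - 10*u^2 + 28*u - 24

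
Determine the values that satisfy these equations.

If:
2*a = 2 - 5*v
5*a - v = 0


Then:
a = 2/27
v = 10/27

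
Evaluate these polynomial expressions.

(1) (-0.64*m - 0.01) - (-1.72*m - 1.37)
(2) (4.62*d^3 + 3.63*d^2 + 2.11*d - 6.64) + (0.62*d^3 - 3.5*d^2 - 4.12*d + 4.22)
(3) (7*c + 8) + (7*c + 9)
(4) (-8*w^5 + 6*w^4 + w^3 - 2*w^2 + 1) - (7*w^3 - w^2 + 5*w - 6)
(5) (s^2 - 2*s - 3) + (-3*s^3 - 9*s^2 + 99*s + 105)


(1) = 1.08*m + 1.36
(2) = 5.24*d^3 + 0.13*d^2 - 2.01*d - 2.42
(3) = 14*c + 17
(4) = -8*w^5 + 6*w^4 - 6*w^3 - w^2 - 5*w + 7
(5) = -3*s^3 - 8*s^2 + 97*s + 102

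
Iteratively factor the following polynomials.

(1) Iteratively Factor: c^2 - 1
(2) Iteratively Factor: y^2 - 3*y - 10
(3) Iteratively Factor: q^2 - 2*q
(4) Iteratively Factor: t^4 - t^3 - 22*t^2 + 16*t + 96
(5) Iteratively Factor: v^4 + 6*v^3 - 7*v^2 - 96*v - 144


(1) = (c - 1)*(c + 1)
(2) = (y - 5)*(y + 2)
(3) = (q - 2)*(q)
(4) = (t - 3)*(t^3 + 2*t^2 - 16*t - 32) = (t - 3)*(t + 4)*(t^2 - 2*t - 8) = (t - 4)*(t - 3)*(t + 4)*(t + 2)
(5) = (v + 3)*(v^3 + 3*v^2 - 16*v - 48) = (v + 3)*(v + 4)*(v^2 - v - 12) = (v + 3)^2*(v + 4)*(v - 4)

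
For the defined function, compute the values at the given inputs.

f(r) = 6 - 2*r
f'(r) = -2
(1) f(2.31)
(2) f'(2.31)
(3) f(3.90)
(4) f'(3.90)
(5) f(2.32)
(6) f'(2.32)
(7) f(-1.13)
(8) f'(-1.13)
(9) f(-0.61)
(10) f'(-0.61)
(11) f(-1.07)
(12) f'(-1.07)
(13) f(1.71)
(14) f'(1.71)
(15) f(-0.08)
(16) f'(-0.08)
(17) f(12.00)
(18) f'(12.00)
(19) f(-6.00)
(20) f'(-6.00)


(1) = 1.38
(2) = -2.00
(3) = -1.80
(4) = -2.00
(5) = 1.36
(6) = -2.00
(7) = 8.26
(8) = -2.00
(9) = 7.22
(10) = -2.00
(11) = 8.14
(12) = -2.00
(13) = 2.58
(14) = -2.00
(15) = 6.16
(16) = -2.00
(17) = -18.00
(18) = -2.00
(19) = 18.00
(20) = -2.00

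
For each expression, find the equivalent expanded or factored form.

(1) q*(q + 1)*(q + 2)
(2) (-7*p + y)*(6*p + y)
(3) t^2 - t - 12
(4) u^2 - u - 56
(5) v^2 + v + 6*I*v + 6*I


(1) = q^3 + 3*q^2 + 2*q
(2) = -42*p^2 - p*y + y^2
(3) = (t - 4)*(t + 3)
(4) = (u - 8)*(u + 7)
(5) = (v + 1)*(v + 6*I)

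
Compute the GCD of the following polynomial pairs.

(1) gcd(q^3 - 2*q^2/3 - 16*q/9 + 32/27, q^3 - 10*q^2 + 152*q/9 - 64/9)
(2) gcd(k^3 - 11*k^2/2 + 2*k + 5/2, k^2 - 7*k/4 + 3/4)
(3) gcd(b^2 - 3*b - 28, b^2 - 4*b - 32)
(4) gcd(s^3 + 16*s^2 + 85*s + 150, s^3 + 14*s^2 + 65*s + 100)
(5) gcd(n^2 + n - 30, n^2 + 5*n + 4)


(1) = gcd((q - 4/3)*(q - 2/3)*(q + 4/3), (q - 8)*(q - 4/3)*(q - 2/3)) = q^2 - 2*q + 8/9
(2) = k - 1
(3) = b + 4
(4) = s^2 + 10*s + 25
(5) = 1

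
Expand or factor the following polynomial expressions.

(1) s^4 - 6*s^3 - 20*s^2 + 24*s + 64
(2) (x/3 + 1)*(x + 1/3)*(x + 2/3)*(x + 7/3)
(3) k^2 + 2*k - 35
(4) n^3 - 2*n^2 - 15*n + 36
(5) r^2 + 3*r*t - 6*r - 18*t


(1) = (s - 8)*(s - 2)*(s + 2)^2
(2) = x^4/3 + 19*x^3/9 + 113*x^2/27 + 221*x/81 + 14/27
(3) = (k - 5)*(k + 7)
(4) = (n - 3)^2*(n + 4)
(5) = (r - 6)*(r + 3*t)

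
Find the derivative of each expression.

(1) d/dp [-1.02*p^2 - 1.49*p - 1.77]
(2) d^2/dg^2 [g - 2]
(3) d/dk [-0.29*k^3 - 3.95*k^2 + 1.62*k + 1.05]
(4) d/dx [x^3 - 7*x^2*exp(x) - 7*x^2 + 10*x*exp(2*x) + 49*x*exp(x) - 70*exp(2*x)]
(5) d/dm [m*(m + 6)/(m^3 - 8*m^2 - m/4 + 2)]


(1) = -2.04*p - 1.49
(2) = 0
(3) = -0.87*k^2 - 7.9*k + 1.62
(4) = -7*x^2*exp(x) + 3*x^2 + 20*x*exp(2*x) + 35*x*exp(x) - 14*x - 130*exp(2*x) + 49*exp(x)
(5) = 4*(m*(m + 6)*(-12*m^2 + 64*m + 1) + 2*(m + 3)*(4*m^3 - 32*m^2 - m + 8))/(4*m^3 - 32*m^2 - m + 8)^2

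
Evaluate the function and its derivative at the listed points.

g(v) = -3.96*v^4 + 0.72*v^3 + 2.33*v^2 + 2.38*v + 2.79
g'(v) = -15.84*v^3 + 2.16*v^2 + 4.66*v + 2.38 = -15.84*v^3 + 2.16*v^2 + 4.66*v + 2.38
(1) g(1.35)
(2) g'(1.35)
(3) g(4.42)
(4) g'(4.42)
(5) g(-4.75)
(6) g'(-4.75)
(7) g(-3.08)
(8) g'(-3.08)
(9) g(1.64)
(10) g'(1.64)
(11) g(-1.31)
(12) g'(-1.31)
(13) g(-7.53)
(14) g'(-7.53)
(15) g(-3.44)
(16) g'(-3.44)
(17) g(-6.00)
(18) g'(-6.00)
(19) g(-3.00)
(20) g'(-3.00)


(1) = -1.13
(2) = -26.36
(3) = -1390.41
(4) = -1302.62
(5) = -2049.01
(6) = 1726.58
(7) = -359.84
(8) = 471.33
(9) = -12.51
(10) = -54.04
(11) = -9.61
(12) = 35.59
(13) = -12921.80
(14) = 6852.78
(15) = -561.67
(16) = 656.72
(17) = -5215.29
(18) = 3473.62
(19) = -323.58
(20) = 435.52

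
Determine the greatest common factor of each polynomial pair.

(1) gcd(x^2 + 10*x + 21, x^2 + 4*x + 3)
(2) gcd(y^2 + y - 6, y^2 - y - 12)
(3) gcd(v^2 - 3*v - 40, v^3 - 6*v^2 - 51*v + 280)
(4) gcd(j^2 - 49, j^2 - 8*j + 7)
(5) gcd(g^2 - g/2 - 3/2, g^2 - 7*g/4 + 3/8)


(1) = gcd((x + 3)*(x + 7), (x + 1)*(x + 3)) = x + 3
(2) = gcd((y - 2)*(y + 3), (y - 4)*(y + 3)) = y + 3
(3) = v - 8
(4) = gcd((j - 7)*(j + 7), (j - 7)*(j - 1)) = j - 7
(5) = gcd((g - 3/2)*(g + 1), (g - 3/2)*(g - 1/4)) = g - 3/2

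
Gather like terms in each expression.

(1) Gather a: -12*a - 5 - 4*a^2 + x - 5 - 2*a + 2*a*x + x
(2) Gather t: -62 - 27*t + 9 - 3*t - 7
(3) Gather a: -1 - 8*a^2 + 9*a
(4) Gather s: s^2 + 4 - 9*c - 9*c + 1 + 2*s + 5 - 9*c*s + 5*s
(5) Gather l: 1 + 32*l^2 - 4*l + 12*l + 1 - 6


(1) = -4*a^2 + a*(2*x - 14) + 2*x - 10
(2) = -30*t - 60
(3) = -8*a^2 + 9*a - 1
(4) = -18*c + s^2 + s*(7 - 9*c) + 10
(5) = 32*l^2 + 8*l - 4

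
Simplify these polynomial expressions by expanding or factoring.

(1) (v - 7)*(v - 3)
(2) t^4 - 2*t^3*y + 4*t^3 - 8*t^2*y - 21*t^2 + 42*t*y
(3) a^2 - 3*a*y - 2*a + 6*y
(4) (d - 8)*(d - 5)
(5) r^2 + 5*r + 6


(1) = v^2 - 10*v + 21
(2) = t*(t - 3)*(t + 7)*(t - 2*y)
(3) = (a - 2)*(a - 3*y)
(4) = d^2 - 13*d + 40
(5) = (r + 2)*(r + 3)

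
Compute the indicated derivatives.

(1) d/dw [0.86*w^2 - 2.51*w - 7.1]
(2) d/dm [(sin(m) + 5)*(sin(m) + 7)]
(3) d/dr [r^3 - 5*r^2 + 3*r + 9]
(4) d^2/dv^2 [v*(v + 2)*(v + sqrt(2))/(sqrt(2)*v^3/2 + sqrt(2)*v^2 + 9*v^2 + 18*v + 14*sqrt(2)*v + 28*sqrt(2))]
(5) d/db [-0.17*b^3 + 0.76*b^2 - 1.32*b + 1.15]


(1) = 1.72*w - 2.51
(2) = 2*(sin(m) + 6)*cos(m)
(3) = 3*r^2 - 10*r + 3
(4) = 16*(-2*sqrt(2)*v^3 - 21*v^2 - 21*sqrt(2)*v + 70)/(sqrt(2)*v^6 + 54*v^5 + 570*sqrt(2)*v^4 + 5940*v^3 + 15960*sqrt(2)*v^2 + 42336*v + 21952*sqrt(2))
(5) = -0.51*b^2 + 1.52*b - 1.32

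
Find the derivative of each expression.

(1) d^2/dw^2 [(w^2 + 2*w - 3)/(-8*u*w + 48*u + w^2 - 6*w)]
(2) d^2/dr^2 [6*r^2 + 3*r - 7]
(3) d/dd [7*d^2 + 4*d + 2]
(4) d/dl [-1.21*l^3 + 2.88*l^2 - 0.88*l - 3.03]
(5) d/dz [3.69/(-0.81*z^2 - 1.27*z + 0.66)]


(1) = 2*(-4*(4*u - w + 3)^2*(w^2 + 2*w - 3) + (-w^2 - 2*w + 4*(w + 1)*(4*u - w + 3) + 3)*(8*u*w - 48*u - w^2 + 6*w) - (8*u*w - 48*u - w^2 + 6*w)^2)/(8*u*w - 48*u - w^2 + 6*w)^3
(2) = 12
(3) = 14*d + 4
(4) = -3.63*l^2 + 5.76*l - 0.88
(5) = (5.9778*z + 4.6863)/(0.81*z^2 + 1.27*z - 0.66)^2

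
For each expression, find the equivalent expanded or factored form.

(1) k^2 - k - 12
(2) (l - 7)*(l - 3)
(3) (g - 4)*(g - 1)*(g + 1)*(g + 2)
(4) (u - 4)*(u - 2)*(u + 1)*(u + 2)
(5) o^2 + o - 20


(1) = (k - 4)*(k + 3)
(2) = l^2 - 10*l + 21
(3) = g^4 - 2*g^3 - 9*g^2 + 2*g + 8
(4) = u^4 - 3*u^3 - 8*u^2 + 12*u + 16
(5) = (o - 4)*(o + 5)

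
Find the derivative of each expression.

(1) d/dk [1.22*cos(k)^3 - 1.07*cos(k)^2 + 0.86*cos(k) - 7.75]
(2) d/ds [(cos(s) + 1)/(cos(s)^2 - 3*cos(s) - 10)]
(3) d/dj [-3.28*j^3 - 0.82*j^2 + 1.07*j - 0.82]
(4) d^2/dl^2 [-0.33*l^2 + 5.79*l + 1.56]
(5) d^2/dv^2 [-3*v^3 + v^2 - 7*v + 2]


(1) = (-3.66*cos(k)^2 + 2.14*cos(k) - 0.86)*sin(k)
(2) = (cos(s)^2 + 2*cos(s) + 7)*sin(s)/(sin(s)^2 + 3*cos(s) + 9)^2
(3) = -9.84*j^2 - 1.64*j + 1.07
(4) = -0.660000000000000
(5) = 2 - 18*v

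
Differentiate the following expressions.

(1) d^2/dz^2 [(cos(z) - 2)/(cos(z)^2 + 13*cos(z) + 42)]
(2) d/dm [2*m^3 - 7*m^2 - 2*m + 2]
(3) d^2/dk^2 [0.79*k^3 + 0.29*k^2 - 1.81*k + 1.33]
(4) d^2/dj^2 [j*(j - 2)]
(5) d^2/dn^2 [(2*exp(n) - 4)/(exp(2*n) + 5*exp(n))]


(1) = (-9*(1 - cos(2*z))^2*cos(z)/4 + 21*(1 - cos(2*z))^2/4 - 6029*cos(z)/2 + 289*cos(2*z) + 81*cos(3*z) + cos(5*z)/2 - 1332)/((cos(z) + 6)^3*(cos(z) + 7)^3)
(2) = 6*m^2 - 14*m - 2
(3) = 4.74*k + 0.58
(4) = 2
(5) = 2*(exp(3*n) - 13*exp(2*n) - 30*exp(n) - 50)*exp(-n)/(exp(3*n) + 15*exp(2*n) + 75*exp(n) + 125)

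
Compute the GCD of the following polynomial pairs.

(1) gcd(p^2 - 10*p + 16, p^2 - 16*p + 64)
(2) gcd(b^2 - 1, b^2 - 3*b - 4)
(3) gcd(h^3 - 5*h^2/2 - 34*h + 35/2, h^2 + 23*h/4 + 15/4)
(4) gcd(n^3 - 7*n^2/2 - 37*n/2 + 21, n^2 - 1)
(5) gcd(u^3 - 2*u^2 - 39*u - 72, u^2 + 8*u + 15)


(1) = p - 8
(2) = gcd((b - 1)*(b + 1), (b - 4)*(b + 1)) = b + 1
(3) = gcd((h - 7)*(h - 1/2)*(h + 5), (h + 3/4)*(h + 5)) = h + 5
(4) = n - 1
(5) = u + 3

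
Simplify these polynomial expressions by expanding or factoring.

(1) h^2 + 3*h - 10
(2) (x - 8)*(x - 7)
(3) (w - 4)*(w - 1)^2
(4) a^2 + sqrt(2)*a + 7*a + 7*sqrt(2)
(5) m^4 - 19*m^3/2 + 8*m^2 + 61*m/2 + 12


(1) = (h - 2)*(h + 5)
(2) = x^2 - 15*x + 56
(3) = w^3 - 6*w^2 + 9*w - 4
(4) = (a + 7)*(a + sqrt(2))
(5) = (m - 8)*(m - 3)*(m + 1/2)*(m + 1)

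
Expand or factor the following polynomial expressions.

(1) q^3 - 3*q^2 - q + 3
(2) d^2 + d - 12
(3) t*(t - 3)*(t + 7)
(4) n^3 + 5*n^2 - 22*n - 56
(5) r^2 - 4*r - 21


(1) = (q - 3)*(q - 1)*(q + 1)
(2) = (d - 3)*(d + 4)
(3) = t^3 + 4*t^2 - 21*t
(4) = (n - 4)*(n + 2)*(n + 7)
(5) = (r - 7)*(r + 3)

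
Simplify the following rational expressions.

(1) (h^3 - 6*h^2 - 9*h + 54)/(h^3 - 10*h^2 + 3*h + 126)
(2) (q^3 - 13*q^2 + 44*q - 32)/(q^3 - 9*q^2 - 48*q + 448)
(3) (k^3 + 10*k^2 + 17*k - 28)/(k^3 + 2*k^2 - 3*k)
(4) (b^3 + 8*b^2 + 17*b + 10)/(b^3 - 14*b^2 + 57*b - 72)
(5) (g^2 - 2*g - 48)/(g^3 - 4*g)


(1) = (h - 3)/(h - 7)
(2) = (q^2 - 5*q + 4)/(q^2 - q - 56)
(3) = (k^2 + 11*k + 28)/(k^2 + 3*k)
(4) = (b^3 + 8*b^2 + 17*b + 10)/(b^3 - 14*b^2 + 57*b - 72)
(5) = (g^2 - 2*g - 48)/(g^3 - 4*g)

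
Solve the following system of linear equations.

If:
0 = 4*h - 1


Then:
h = 1/4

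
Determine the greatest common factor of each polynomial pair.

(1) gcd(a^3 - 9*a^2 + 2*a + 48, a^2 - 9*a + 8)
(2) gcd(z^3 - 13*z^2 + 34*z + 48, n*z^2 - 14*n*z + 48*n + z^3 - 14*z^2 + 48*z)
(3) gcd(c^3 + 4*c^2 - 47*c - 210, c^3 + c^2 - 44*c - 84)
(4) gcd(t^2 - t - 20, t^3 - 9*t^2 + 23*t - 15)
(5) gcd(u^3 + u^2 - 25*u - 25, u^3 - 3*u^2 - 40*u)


(1) = a - 8
(2) = gcd((z - 8)*(z - 6)*(z + 1), (n + z)*(z - 8)*(z - 6)) = z^2 - 14*z + 48
(3) = c^2 - c - 42
(4) = t - 5
(5) = gcd((u - 5)*(u + 1)*(u + 5), u*(u - 8)*(u + 5)) = u + 5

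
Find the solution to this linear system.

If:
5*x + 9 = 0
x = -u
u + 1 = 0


Then:
No Solution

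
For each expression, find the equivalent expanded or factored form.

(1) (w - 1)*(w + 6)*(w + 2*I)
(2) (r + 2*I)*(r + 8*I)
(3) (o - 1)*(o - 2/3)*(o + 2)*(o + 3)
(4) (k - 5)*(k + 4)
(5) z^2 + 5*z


(1) = w^3 + 5*w^2 + 2*I*w^2 - 6*w + 10*I*w - 12*I
(2) = r^2 + 10*I*r - 16
(3) = o^4 + 10*o^3/3 - 5*o^2/3 - 20*o/3 + 4
(4) = k^2 - k - 20
(5) = z*(z + 5)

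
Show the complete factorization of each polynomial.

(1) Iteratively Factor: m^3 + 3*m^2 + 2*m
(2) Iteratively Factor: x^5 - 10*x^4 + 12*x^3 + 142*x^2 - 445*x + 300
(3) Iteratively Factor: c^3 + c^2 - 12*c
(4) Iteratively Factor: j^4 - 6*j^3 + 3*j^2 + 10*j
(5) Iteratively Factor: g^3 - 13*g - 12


(1) = (m + 2)*(m^2 + m) = (m + 1)*(m + 2)*(m)
(2) = (x - 3)*(x^4 - 7*x^3 - 9*x^2 + 115*x - 100) = (x - 5)*(x - 3)*(x^3 - 2*x^2 - 19*x + 20) = (x - 5)^2*(x - 3)*(x^2 + 3*x - 4) = (x - 5)^2*(x - 3)*(x - 1)*(x + 4)
(3) = (c)*(c^2 + c - 12) = c*(c - 3)*(c + 4)
(4) = (j - 2)*(j^3 - 4*j^2 - 5*j) = j*(j - 2)*(j^2 - 4*j - 5) = j*(j - 5)*(j - 2)*(j + 1)
(5) = (g - 4)*(g^2 + 4*g + 3) = (g - 4)*(g + 1)*(g + 3)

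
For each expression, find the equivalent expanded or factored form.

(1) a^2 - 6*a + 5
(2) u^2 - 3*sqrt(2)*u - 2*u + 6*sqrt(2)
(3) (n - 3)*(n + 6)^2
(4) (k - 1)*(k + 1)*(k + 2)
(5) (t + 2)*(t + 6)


(1) = (a - 5)*(a - 1)
(2) = (u - 2)*(u - 3*sqrt(2))
(3) = n^3 + 9*n^2 - 108
(4) = k^3 + 2*k^2 - k - 2
(5) = t^2 + 8*t + 12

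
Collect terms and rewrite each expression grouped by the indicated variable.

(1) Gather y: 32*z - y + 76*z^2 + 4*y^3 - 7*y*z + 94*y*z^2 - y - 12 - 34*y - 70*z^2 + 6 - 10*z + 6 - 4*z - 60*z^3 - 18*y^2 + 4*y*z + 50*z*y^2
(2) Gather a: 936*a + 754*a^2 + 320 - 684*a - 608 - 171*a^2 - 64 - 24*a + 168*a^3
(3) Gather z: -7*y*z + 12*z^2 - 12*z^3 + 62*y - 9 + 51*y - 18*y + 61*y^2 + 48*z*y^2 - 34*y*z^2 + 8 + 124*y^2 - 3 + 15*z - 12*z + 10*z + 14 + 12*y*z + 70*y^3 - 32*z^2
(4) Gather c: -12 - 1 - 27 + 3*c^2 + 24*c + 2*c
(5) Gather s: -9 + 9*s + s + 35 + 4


(1) = 4*y^3 + y^2*(50*z - 18) + y*(94*z^2 - 3*z - 36) - 60*z^3 + 6*z^2 + 18*z
(2) = 168*a^3 + 583*a^2 + 228*a - 352
(3) = 70*y^3 + 185*y^2 + 95*y - 12*z^3 + z^2*(-34*y - 20) + z*(48*y^2 + 5*y + 13) + 10
(4) = 3*c^2 + 26*c - 40
(5) = 10*s + 30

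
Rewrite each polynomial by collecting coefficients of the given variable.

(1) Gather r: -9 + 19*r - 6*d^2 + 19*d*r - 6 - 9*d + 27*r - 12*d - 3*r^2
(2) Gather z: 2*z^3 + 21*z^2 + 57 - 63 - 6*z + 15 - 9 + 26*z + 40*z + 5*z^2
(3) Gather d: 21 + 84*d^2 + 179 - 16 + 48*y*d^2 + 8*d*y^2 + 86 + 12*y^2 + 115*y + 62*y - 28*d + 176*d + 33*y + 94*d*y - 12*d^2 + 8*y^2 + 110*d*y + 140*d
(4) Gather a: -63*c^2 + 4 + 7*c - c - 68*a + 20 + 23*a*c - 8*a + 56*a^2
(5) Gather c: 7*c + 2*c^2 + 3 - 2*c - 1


(1) = -6*d^2 - 21*d - 3*r^2 + r*(19*d + 46) - 15
(2) = 2*z^3 + 26*z^2 + 60*z
(3) = d^2*(48*y + 72) + d*(8*y^2 + 204*y + 288) + 20*y^2 + 210*y + 270
(4) = 56*a^2 + a*(23*c - 76) - 63*c^2 + 6*c + 24
(5) = 2*c^2 + 5*c + 2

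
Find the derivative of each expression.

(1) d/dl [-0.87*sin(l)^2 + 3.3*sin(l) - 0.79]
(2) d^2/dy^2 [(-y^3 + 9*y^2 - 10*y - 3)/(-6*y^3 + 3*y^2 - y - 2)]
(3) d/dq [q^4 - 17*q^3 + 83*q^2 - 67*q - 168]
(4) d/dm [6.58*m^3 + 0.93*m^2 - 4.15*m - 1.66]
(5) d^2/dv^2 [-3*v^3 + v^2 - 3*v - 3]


(1) = (3.3 - 1.74*sin(l))*cos(l)
(2) = 2*(-306*y^6 + 1062*y^5 + 198*y^4 + 334*y^3 - 741*y^2 + 57*y - 35)/(216*y^9 - 324*y^8 + 270*y^7 + 81*y^6 - 171*y^5 + 117*y^4 + 37*y^3 - 30*y^2 + 12*y + 8)
(3) = 4*q^3 - 51*q^2 + 166*q - 67
(4) = 19.74*m^2 + 1.86*m - 4.15
(5) = 2 - 18*v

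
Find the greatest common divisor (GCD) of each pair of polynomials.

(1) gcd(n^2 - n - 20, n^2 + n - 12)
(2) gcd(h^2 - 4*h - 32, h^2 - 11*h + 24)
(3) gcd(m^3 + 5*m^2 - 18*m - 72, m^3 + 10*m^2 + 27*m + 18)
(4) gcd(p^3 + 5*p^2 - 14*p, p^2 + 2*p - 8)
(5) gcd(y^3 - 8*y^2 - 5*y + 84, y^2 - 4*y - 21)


(1) = n + 4
(2) = h - 8
(3) = m^2 + 9*m + 18
(4) = gcd(p*(p - 2)*(p + 7), (p - 2)*(p + 4)) = p - 2
(5) = gcd((y - 7)*(y - 4)*(y + 3), (y - 7)*(y + 3)) = y^2 - 4*y - 21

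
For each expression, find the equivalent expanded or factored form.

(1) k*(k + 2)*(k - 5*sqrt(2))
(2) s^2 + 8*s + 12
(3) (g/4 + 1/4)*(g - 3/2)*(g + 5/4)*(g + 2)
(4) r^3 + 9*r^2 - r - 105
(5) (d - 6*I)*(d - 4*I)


(1) = k^3 - 5*sqrt(2)*k^2 + 2*k^2 - 10*sqrt(2)*k
(2) = (s + 2)*(s + 6)
(3) = g^4/4 + 11*g^3/16 - 5*g^2/32 - 49*g/32 - 15/16
(4) = (r - 3)*(r + 5)*(r + 7)
(5) = d^2 - 10*I*d - 24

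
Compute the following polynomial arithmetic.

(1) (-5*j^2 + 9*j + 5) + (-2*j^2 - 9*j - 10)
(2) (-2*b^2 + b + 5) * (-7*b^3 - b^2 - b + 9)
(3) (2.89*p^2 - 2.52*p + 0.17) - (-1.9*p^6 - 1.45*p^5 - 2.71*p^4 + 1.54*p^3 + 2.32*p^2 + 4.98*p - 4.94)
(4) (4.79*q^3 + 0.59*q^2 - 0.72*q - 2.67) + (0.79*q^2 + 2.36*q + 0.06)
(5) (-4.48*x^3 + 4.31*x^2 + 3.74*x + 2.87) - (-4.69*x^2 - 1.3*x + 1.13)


(1) = -7*j^2 - 5
(2) = 14*b^5 - 5*b^4 - 34*b^3 - 24*b^2 + 4*b + 45
(3) = 1.9*p^6 + 1.45*p^5 + 2.71*p^4 - 1.54*p^3 + 0.57*p^2 - 7.5*p + 5.11
(4) = 4.79*q^3 + 1.38*q^2 + 1.64*q - 2.61
(5) = -4.48*x^3 + 9.0*x^2 + 5.04*x + 1.74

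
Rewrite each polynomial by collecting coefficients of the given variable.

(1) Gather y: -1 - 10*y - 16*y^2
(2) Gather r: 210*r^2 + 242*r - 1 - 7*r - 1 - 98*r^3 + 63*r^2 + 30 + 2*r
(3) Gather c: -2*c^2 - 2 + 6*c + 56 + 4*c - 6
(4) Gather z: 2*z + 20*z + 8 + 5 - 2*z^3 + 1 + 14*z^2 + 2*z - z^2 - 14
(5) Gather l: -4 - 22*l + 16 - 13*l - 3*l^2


(1) = -16*y^2 - 10*y - 1
(2) = -98*r^3 + 273*r^2 + 237*r + 28
(3) = -2*c^2 + 10*c + 48
(4) = -2*z^3 + 13*z^2 + 24*z
(5) = -3*l^2 - 35*l + 12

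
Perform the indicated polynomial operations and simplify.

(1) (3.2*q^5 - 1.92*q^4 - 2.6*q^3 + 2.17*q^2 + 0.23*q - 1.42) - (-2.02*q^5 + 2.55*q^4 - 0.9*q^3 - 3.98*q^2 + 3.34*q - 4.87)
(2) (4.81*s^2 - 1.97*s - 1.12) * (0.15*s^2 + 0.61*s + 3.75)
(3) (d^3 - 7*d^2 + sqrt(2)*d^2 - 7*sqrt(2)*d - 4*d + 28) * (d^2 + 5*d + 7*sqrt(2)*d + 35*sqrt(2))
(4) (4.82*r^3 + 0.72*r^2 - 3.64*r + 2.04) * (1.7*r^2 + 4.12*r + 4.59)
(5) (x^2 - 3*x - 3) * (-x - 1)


(1) = 5.22*q^5 - 4.47*q^4 - 1.7*q^3 + 6.15*q^2 - 3.11*q + 3.45
(2) = 0.7215*s^4 + 2.6386*s^3 + 16.6678*s^2 - 8.0707*s - 4.2
(3) = d^5 - 2*d^4 + 8*sqrt(2)*d^4 - 25*d^3 - 16*sqrt(2)*d^3 - 308*sqrt(2)*d^2 - 20*d^2 - 350*d + 56*sqrt(2)*d + 980*sqrt(2)
(4) = 8.194*r^5 + 21.0824*r^4 + 18.9022*r^3 - 8.224*r^2 - 8.3028*r + 9.3636
(5) = -x^3 + 2*x^2 + 6*x + 3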